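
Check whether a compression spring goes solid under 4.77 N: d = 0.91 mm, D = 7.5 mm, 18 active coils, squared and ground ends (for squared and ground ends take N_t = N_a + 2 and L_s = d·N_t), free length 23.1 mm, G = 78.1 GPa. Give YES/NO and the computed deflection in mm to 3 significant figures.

k = Gd⁴/(8D³N_a) = (78.1×10³)(0.91⁴)/(8·7.5³·18) = 0.8816 N/mm
N_t = 20; L_s = 0.91·20 = 18.2 mm; δ_solid = L₀ − L_s = 23.1 − 18.2 = 4.9 mm
δ = F/k = 4.77/0.8816 = 5.4106 mm
δ ≥ δ_solid → spring goes solid

YES, δ = 5.41 mm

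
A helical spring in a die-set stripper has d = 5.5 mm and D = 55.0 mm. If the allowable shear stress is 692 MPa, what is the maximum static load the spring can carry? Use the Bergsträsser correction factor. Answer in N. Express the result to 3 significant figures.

C = D/d = 55.0/5.5 = 10.0000
K_B = (4C+2)/(4C−3) = 42.000/37.000 = 1.1351
τ_max = K·8FD/(πd³) → F_max = τ_allow·πd³/(8DK)
F_max = 692·π·5.5³/(8·55.0·1.1351) = 3.617e+05/499.46 = 724.18 N

724 N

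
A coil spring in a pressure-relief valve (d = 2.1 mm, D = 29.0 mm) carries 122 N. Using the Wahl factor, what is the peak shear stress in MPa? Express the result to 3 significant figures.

1070 MPa

Spring index C = D/d = 29.0/2.1 = 13.8095
K_W = (4C−1)/(4C−4) + 0.615/C = 54.238/51.238 + 0.0445 = 1.1031
τ₀ = 8FD/(πd³) = 8·122·29.0/(π·2.1³) = 28304/29.094 = 972.84 MPa
τ_max = K·τ₀ = 1.1031 × 972.84 = 1073.1 MPa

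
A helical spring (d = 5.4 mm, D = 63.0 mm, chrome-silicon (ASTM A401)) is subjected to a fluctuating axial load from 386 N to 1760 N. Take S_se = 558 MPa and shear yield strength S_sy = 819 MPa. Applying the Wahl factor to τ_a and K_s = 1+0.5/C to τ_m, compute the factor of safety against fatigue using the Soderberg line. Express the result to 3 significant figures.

C = D/d = 63.0/5.4 = 11.6667; K_W = (4C−1)/(4C−4)+0.615/C = 1.1230; K_s = 1+0.5/C = 1.0429
F_a = (F_max−F_min)/2 = 687 N; F_m = (F_max+F_min)/2 = 1073 N
τ_a = K_W·8F_aD/(πd³) = 1.1230 × 699.93 = 786.04 MPa
τ_m = K_s·8F_mD/(πd³) = 1.0429 × 1093.2 = 1140.1 MPa
Soderberg: 1/n_f = τ_a/S_se + τ_m/S_sy = 786.04/558 + 1140.1/819 = 1.40868 + 1.39200 = 2.8007
n_f = 1/2.8007 = 0.3571

0.357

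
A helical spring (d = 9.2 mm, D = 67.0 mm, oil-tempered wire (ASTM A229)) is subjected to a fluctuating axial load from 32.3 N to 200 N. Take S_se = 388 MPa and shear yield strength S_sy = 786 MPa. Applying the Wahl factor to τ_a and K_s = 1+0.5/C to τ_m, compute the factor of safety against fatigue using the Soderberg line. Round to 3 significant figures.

C = D/d = 67.0/9.2 = 7.2826; K_W = (4C−1)/(4C−4)+0.615/C = 1.2038; K_s = 1+0.5/C = 1.0687
F_a = (F_max−F_min)/2 = 83.85 N; F_m = (F_max+F_min)/2 = 116.15 N
τ_a = K_W·8F_aD/(πd³) = 1.2038 × 18.372 = 22.117 MPa
τ_m = K_s·8F_mD/(πd³) = 1.0687 × 25.449 = 27.196 MPa
Soderberg: 1/n_f = τ_a/S_se + τ_m/S_sy = 22.117/388 + 27.196/786 = 0.05700 + 0.03460 = 0.091602
n_f = 1/0.091602 = 10.92

10.9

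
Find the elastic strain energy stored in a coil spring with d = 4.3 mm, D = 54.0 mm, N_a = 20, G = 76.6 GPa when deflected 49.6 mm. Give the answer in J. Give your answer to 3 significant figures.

1.28 J

k = Gd⁴/(8D³N_a) = (76.6×10³)(4.3⁴)/(8·54.0³·20) = 1.0394 N/mm
U = ½kδ² = 0.5 × 1.0394 × 49.6² = 1278.6 N·mm = 1.2786 J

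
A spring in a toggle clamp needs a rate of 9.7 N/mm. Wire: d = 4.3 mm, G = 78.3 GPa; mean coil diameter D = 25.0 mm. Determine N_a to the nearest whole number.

22

N_a = Gd⁴/(8D³k) = (78.3×10³ × 4.3⁴)/(8 × 25.0³ × 9.7)
    = 2.67692e+07 / 1.2125e+06 = 22.08 → 22 coils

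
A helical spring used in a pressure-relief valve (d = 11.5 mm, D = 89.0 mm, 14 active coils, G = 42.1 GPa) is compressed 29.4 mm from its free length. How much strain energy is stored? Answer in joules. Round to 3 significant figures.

4.03 J

k = Gd⁴/(8D³N_a) = (42.1×10³)(11.5⁴)/(8·89.0³·14) = 9.3258 N/mm
U = ½kδ² = 0.5 × 9.3258 × 29.4² = 4030.4 N·mm = 4.0304 J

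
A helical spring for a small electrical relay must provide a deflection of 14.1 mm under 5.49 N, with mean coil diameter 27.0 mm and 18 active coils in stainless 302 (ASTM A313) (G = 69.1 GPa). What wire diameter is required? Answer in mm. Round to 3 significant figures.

2.00 mm

Required rate k = F/δ = 5.49/14.1 = 0.38936 N/mm
d = (8D³N_a·k / G)^(1/4) = (8·27.0³·18·0.38936 / (69.1×10³))^0.25
  = (15.971)^0.25 = 1.9991 mm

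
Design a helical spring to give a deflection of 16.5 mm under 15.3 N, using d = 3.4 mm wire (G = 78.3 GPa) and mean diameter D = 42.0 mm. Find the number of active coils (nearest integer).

Required rate k = F/δ = 15.3/16.5 = 0.92727 N/mm
N_a = Gd⁴/(8D³k) = (78.3×10³ × 3.4⁴)/(8 × 42.0³ × 0.92727)
    = 1.04635e+07 / 549598 = 19.04 → 19 coils

19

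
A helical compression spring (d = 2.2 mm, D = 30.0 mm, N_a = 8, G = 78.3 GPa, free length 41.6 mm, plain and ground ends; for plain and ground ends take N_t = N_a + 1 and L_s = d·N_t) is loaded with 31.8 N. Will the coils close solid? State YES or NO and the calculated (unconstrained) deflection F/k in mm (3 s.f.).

k = Gd⁴/(8D³N_a) = (78.3×10³)(2.2⁴)/(8·30.0³·8) = 1.0615 N/mm
N_t = 9; L_s = 2.2·9 = 19.8 mm; δ_solid = L₀ − L_s = 41.6 − 19.8 = 21.8 mm
δ = F/k = 31.8/1.0615 = 29.958 mm
δ ≥ δ_solid → spring goes solid

YES, δ = 30.0 mm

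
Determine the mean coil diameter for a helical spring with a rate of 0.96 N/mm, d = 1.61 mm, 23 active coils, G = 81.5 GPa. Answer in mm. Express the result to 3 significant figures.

D = (Gd⁴/(8N_a·k))^(1/3) = (81.5×10³·1.61⁴/(8·23·0.96))^(1/3)
  = (3100.07)^(1/3) = 14.5811 mm

14.6 mm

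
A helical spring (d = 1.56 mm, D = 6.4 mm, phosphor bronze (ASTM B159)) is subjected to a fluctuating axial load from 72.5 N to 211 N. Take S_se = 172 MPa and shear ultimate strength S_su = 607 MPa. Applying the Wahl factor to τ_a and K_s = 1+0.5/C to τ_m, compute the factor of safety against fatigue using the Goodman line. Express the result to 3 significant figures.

0.283

C = D/d = 6.4/1.56 = 4.1026; K_W = (4C−1)/(4C−4)+0.615/C = 1.3916; K_s = 1+0.5/C = 1.1219
F_a = (F_max−F_min)/2 = 69.25 N; F_m = (F_max+F_min)/2 = 141.75 N
τ_a = K_W·8F_aD/(πd³) = 1.3916 × 297.28 = 413.71 MPa
τ_m = K_s·8F_mD/(πd³) = 1.1219 × 608.51 = 682.67 MPa
Goodman: 1/n_f = τ_a/S_se + τ_m/S_su = 413.71/172 + 682.67/607 = 2.40528 + 1.12467 = 3.5299
n_f = 1/3.5299 = 0.2833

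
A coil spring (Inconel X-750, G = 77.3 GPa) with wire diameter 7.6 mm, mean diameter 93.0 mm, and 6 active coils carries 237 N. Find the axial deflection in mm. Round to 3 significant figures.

35.5 mm

k = Gd⁴/(8D³N_a) = (77.3×10³)(7.6⁴)/(8·93.0³·6) = 6.6795 N/mm
δ = F/k = 237 / 6.6795 = 35.482 mm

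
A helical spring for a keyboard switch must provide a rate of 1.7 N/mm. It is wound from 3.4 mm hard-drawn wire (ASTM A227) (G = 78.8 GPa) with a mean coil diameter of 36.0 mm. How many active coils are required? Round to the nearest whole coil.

N_a = Gd⁴/(8D³k) = (78.8×10³ × 3.4⁴)/(8 × 36.0³ × 1.7)
    = 1.05303e+07 / 634522 = 16.6 → 17 coils

17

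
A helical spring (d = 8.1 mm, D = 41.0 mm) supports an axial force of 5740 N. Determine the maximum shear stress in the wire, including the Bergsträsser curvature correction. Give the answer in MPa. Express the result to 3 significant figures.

Spring index C = D/d = 41.0/8.1 = 5.0617
K_B = (4C+2)/(4C−3) = 22.247/17.247 = 1.2899
τ₀ = 8FD/(πd³) = 8·5740·41.0/(π·8.1³) = 1.88272e+06/1669.6 = 1127.7 MPa
τ_max = K·τ₀ = 1.2899 × 1127.7 = 1454.6 MPa

1450 MPa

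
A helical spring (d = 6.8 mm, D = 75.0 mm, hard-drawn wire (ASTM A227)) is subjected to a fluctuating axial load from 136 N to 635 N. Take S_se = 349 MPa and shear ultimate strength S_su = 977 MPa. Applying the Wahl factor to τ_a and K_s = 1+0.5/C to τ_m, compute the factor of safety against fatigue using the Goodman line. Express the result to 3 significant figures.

C = D/d = 75.0/6.8 = 11.0294; K_W = (4C−1)/(4C−4)+0.615/C = 1.1305; K_s = 1+0.5/C = 1.0453
F_a = (F_max−F_min)/2 = 249.5 N; F_m = (F_max+F_min)/2 = 385.5 N
τ_a = K_W·8F_aD/(πd³) = 1.1305 × 151.55 = 171.33 MPa
τ_m = K_s·8F_mD/(πd³) = 1.0453 × 234.15 = 244.77 MPa
Goodman: 1/n_f = τ_a/S_se + τ_m/S_su = 171.33/349 + 244.77/977 = 0.49091 + 0.25053 = 0.74144
n_f = 1/0.74144 = 1.349

1.35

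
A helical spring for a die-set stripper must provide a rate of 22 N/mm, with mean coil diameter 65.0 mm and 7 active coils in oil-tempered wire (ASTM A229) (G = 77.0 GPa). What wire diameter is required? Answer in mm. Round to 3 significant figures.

d = (8D³N_a·k / G)^(1/4) = (8·65.0³·7·22 / (77.0×10³))^0.25
  = (4394)^0.25 = 8.1417 mm

8.14 mm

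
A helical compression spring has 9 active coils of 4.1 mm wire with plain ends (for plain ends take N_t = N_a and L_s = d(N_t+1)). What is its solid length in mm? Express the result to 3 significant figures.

plain ends: N_t = N_a = 9
L_s = d·(N_t+1) = 4.1 × 10 = 41 mm

41.0 mm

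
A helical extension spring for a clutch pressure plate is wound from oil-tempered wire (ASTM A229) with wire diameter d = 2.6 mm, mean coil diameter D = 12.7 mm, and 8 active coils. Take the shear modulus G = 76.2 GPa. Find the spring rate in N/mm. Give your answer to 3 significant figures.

k = Gd⁴/(8D³N_a) = (76.2×10³ × 2.6⁴) / (8 × 12.7³ × 8)
  = 3.48216e+06 / 131097 = 26.562 N/mm

26.6 N/mm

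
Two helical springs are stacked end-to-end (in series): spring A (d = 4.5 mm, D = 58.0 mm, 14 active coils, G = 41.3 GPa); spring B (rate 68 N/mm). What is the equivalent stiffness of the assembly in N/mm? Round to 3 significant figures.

0.766 N/mm

k_A = Gd⁴/(8D³N_a) = (41.3×10³)(4.5⁴)/(8·58.0³·14) = 0.77499 N/mm
Series: 1/k_eq = 1/0.77499 + 1/68 = 1.305; k_eq = 0.76626 N/mm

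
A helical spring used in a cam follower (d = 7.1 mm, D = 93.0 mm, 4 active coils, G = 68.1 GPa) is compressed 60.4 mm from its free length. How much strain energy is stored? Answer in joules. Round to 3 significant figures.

12.3 J

k = Gd⁴/(8D³N_a) = (68.1×10³)(7.1⁴)/(8·93.0³·4) = 6.7233 N/mm
U = ½kδ² = 0.5 × 6.7233 × 60.4² = 12264 N·mm = 12.264 J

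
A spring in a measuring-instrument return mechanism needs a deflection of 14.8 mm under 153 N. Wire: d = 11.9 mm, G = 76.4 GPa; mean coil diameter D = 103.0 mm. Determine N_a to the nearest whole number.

Required rate k = F/δ = 153/14.8 = 10.338 N/mm
N_a = Gd⁴/(8D³k) = (76.4×10³ × 11.9⁴)/(8 × 103.0³ × 10.338)
    = 1.53208e+09 / 9.03715e+07 = 16.95 → 17 coils

17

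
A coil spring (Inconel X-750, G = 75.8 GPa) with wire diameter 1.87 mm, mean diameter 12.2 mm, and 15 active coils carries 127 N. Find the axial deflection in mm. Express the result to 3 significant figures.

29.9 mm

k = Gd⁴/(8D³N_a) = (75.8×10³)(1.87⁴)/(8·12.2³·15) = 4.2538 N/mm
δ = F/k = 127 / 4.2538 = 29.856 mm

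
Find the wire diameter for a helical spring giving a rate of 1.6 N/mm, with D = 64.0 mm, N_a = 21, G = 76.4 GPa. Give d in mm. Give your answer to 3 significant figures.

5.51 mm

d = (8D³N_a·k / G)^(1/4) = (8·64.0³·21·1.6 / (76.4×10³))^0.25
  = (922.31)^0.25 = 5.5109 mm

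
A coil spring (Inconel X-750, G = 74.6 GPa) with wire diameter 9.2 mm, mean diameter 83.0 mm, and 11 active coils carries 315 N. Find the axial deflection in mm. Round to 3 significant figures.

29.7 mm

k = Gd⁴/(8D³N_a) = (74.6×10³)(9.2⁴)/(8·83.0³·11) = 10.621 N/mm
δ = F/k = 315 / 10.621 = 29.658 mm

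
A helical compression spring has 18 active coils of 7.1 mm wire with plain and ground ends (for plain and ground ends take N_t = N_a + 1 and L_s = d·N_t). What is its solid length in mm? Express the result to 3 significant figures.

135 mm

plain and ground ends: N_t = N_a + 1 = 18 + 1 = 19
L_s = d·N_t = 7.1 × 19 = 134.9 mm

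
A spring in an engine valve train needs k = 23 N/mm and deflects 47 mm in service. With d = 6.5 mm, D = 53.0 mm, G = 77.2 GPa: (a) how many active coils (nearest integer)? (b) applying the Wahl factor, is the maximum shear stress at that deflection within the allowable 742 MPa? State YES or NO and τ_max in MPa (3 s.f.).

(a) 5 coils; (b) YES, τ_max = 631 MPa

N_a = Gd⁴/(8D³k) = (77.2×10³)(6.5⁴)/(8·53.0³·23) = 5.031 → N_a = 5
Actual rate k = Gd⁴/(8D³·5) = 23.141 N/mm
Working load F = kδ = 23.141·47 = 1087.6 N
C = 53.0/6.5 = 8.1538; K_W = (4C−1)/(4C−4)+0.615/C = 1.1803
τ_max = K_W·8FD/(πd³) = 1.1803·534.51 = 630.86 MPa
τ_max ≤ 742 MPa → acceptable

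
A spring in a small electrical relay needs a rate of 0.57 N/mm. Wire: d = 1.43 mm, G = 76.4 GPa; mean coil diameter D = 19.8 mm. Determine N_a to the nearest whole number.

N_a = Gd⁴/(8D³k) = (76.4×10³ × 1.43⁴)/(8 × 19.8³ × 0.57)
    = 319475 / 35396.5 = 9.026 → 9 coils

9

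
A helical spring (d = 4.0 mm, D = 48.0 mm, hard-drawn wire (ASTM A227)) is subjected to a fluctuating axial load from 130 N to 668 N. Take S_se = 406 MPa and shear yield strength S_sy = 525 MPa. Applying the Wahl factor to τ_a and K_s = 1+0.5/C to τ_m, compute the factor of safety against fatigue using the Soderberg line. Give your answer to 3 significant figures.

0.341

C = D/d = 48.0/4.0 = 12.0000; K_W = (4C−1)/(4C−4)+0.615/C = 1.1194; K_s = 1+0.5/C = 1.0417
F_a = (F_max−F_min)/2 = 269 N; F_m = (F_max+F_min)/2 = 399 N
τ_a = K_W·8F_aD/(πd³) = 1.1194 × 513.75 = 575.11 MPa
τ_m = K_s·8F_mD/(πd³) = 1.0417 × 762.03 = 793.79 MPa
Soderberg: 1/n_f = τ_a/S_se + τ_m/S_sy = 575.11/406 + 793.79/525 = 1.41653 + 1.51197 = 2.9285
n_f = 1/2.9285 = 0.3415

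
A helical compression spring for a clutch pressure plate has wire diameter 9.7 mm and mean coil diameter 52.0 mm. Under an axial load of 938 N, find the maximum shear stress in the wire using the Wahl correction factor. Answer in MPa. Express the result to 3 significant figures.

Spring index C = D/d = 52.0/9.7 = 5.3608
K_W = (4C−1)/(4C−4) + 0.615/C = 20.443/17.443 + 0.1147 = 1.2867
τ₀ = 8FD/(πd³) = 8·938·52.0/(π·9.7³) = 390208/2867.2 = 136.09 MPa
τ_max = K·τ₀ = 1.2867 × 136.09 = 175.11 MPa

175 MPa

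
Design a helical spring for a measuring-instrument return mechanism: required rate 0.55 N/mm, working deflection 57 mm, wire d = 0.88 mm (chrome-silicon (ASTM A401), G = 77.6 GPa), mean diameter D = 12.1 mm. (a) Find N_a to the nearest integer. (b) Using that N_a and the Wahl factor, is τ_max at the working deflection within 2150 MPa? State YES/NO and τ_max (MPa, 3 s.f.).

N_a = Gd⁴/(8D³k) = (77.6×10³)(0.88⁴)/(8·12.1³·0.55) = 5.97 → N_a = 6
Actual rate k = Gd⁴/(8D³·6) = 0.54726 N/mm
Working load F = kδ = 0.54726·57 = 31.194 N
C = 12.1/0.88 = 13.7500; K_W = (4C−1)/(4C−4)+0.615/C = 1.1036
τ_max = K_W·8FD/(πd³) = 1.1036·1410.4 = 1556.5 MPa
τ_max ≤ 2150 MPa → acceptable

(a) 6 coils; (b) YES, τ_max = 1560 MPa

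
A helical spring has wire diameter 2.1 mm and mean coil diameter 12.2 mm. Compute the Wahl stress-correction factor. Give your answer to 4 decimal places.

C = D/d = 12.2/2.1 = 5.8095
K_W = (4C−1)/(4C−4) + 0.615/C = 22.238/19.238 + 0.1059 = 1.2618

1.2618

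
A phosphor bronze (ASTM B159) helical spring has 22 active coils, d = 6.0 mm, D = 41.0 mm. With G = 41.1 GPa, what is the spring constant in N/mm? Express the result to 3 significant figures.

4.39 N/mm

k = Gd⁴/(8D³N_a) = (41.1×10³ × 6.0⁴) / (8 × 41.0³ × 22)
  = 5.32656e+07 / 1.21301e+07 = 4.3912 N/mm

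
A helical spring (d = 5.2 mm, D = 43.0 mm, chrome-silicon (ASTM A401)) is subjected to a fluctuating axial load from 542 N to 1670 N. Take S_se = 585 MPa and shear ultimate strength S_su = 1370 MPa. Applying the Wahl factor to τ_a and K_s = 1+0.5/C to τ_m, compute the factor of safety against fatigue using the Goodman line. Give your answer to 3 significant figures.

0.645

C = D/d = 43.0/5.2 = 8.2692; K_W = (4C−1)/(4C−4)+0.615/C = 1.1775; K_s = 1+0.5/C = 1.0605
F_a = (F_max−F_min)/2 = 564 N; F_m = (F_max+F_min)/2 = 1106 N
τ_a = K_W·8F_aD/(πd³) = 1.1775 × 439.22 = 517.2 MPa
τ_m = K_s·8F_mD/(πd³) = 1.0605 × 861.3 = 913.38 MPa
Goodman: 1/n_f = τ_a/S_se + τ_m/S_su = 517.2/585 + 913.38/1370 = 0.88410 + 0.66670 = 1.5508
n_f = 1/1.5508 = 0.6448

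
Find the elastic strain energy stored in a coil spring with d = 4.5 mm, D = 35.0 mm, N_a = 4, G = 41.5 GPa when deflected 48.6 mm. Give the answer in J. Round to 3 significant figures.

k = Gd⁴/(8D³N_a) = (41.5×10³)(4.5⁴)/(8·35.0³·4) = 12.403 N/mm
U = ½kδ² = 0.5 × 12.403 × 48.6² = 14648 N·mm = 14.648 J

14.6 J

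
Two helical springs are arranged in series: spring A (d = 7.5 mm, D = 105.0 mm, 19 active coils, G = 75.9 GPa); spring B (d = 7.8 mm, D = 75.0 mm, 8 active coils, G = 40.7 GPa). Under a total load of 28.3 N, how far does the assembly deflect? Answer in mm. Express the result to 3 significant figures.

k_A = Gd⁴/(8D³N_a) = (75.9×10³)(7.5⁴)/(8·105.0³·19) = 1.3648 N/mm
k_B = Gd⁴/(8D³N_a) = (40.7×10³)(7.8⁴)/(8·75.0³·8) = 5.5797 N/mm
Series: 1/k_eq = 1/1.3648 + 1/5.5797 = 0.91192; k_eq = 1.0966 N/mm
δ = F/k_eq = 28.3/1.0966 = 25.807 mm

25.8 mm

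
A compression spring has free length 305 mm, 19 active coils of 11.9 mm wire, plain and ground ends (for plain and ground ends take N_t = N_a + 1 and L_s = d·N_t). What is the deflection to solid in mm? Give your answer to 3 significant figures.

N_t = 20; L_s = 11.9·20 = 238 mm
δ_solid = L₀ − L_s = 305 − 238 = 67 mm

67.0 mm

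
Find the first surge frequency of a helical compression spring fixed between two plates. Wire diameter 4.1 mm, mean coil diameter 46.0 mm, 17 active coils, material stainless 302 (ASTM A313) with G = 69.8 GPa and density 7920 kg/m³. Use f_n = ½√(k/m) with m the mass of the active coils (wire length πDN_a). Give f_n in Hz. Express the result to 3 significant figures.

38.1 Hz

k = Gd⁴/(8D³N_a) = (69.8×10³)(4.1⁴)/(8·46.0³·17) = 1.49 N/mm = 1490 N/m
Wire length L = πDN_a = π·46.0·17 = 2456.7 mm
m = ρ·(πd²/4)·L = 7920 × 13.203×10⁻⁶ m² × 2.4567 m = 0.25689 kg
f_n = ½√(k/m) = 0.5·√(1490/0.25689) = 0.5·√(5800.1) = 38.079 Hz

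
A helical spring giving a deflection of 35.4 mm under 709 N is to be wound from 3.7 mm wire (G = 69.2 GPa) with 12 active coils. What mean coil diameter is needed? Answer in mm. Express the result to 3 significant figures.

Required rate k = F/δ = 709/35.4 = 20.028 N/mm
D = (Gd⁴/(8N_a·k))^(1/3) = (69.2×10³·3.7⁴/(8·12·20.028))^(1/3)
  = (6745.26)^(1/3) = 18.8944 mm

18.9 mm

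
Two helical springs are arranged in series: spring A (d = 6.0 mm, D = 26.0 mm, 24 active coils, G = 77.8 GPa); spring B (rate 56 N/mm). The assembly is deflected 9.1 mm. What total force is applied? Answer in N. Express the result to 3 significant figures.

k_A = Gd⁴/(8D³N_a) = (77.8×10³)(6.0⁴)/(8·26.0³·24) = 29.879 N/mm
Series: 1/k_eq = 1/29.879 + 1/56 = 0.051326; k_eq = 19.483 N/mm
F = k_eq·δ = 19.483·9.1 = 177.3 N

177 N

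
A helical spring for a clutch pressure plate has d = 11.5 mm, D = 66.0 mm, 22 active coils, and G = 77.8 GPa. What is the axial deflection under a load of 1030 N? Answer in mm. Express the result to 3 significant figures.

k = Gd⁴/(8D³N_a) = (77.8×10³)(11.5⁴)/(8·66.0³·22) = 26.892 N/mm
δ = F/k = 1030 / 26.892 = 38.301 mm

38.3 mm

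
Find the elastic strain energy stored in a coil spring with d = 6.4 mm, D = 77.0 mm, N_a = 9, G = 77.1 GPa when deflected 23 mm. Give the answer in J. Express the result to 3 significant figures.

k = Gd⁴/(8D³N_a) = (77.1×10³)(6.4⁴)/(8·77.0³·9) = 3.9352 N/mm
U = ½kδ² = 0.5 × 3.9352 × 23² = 1040.9 N·mm = 1.0409 J

1.04 J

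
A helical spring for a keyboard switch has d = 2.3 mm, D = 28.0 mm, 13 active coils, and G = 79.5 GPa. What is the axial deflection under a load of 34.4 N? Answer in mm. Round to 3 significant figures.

k = Gd⁴/(8D³N_a) = (79.5×10³)(2.3⁴)/(8·28.0³·13) = 0.97448 N/mm
δ = F/k = 34.4 / 0.97448 = 35.301 mm

35.3 mm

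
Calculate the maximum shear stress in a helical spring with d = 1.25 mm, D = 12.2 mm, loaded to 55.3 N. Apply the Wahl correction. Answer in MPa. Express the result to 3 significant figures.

1010 MPa

Spring index C = D/d = 12.2/1.25 = 9.7600
K_W = (4C−1)/(4C−4) + 0.615/C = 38.040/35.040 + 0.0630 = 1.1486
τ₀ = 8FD/(πd³) = 8·55.3·12.2/(π·1.25³) = 5397.28/6.1359 = 879.62 MPa
τ_max = K·τ₀ = 1.1486 × 879.62 = 1010.4 MPa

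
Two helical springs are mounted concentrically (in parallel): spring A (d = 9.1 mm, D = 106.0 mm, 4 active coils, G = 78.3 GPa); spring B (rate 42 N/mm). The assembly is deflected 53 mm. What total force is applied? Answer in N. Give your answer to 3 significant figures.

k_A = Gd⁴/(8D³N_a) = (78.3×10³)(9.1⁴)/(8·106.0³·4) = 14.088 N/mm
Parallel: k_eq = 14.088 + 42 = 56.088 N/mm
F = k_eq·δ = 56.088·53 = 2972.7 N

2970 N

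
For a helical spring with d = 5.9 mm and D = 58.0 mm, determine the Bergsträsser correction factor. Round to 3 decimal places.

C = D/d = 58.0/5.9 = 9.8305
K_B = (4C+2)/(4C−3) = 41.322/36.322 = 1.1377

1.138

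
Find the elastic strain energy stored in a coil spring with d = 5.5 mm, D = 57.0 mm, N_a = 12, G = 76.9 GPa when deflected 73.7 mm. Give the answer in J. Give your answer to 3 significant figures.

k = Gd⁴/(8D³N_a) = (76.9×10³)(5.5⁴)/(8·57.0³·12) = 3.9581 N/mm
U = ½kδ² = 0.5 × 3.9581 × 73.7² = 10749 N·mm = 10.749 J

10.7 J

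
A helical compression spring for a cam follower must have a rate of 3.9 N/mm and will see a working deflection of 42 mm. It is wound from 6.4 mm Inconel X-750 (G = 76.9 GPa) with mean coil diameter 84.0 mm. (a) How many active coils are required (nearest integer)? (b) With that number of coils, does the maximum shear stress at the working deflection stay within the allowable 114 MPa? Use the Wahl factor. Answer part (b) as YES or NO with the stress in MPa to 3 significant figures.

N_a = Gd⁴/(8D³k) = (76.9×10³)(6.4⁴)/(8·84.0³·3.9) = 6.977 → N_a = 7
Actual rate k = Gd⁴/(8D³·7) = 3.8871 N/mm
Working load F = kδ = 3.8871·42 = 163.26 N
C = 84.0/6.4 = 13.1250; K_W = (4C−1)/(4C−4)+0.615/C = 1.1087
τ_max = K_W·8FD/(πd³) = 1.1087·133.21 = 147.7 MPa
τ_max > 114 MPa → exceeds allowable

(a) 7 coils; (b) NO, τ_max = 148 MPa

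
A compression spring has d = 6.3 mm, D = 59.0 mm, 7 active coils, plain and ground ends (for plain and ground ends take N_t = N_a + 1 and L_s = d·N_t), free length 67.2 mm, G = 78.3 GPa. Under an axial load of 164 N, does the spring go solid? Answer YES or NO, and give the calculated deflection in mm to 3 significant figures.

k = Gd⁴/(8D³N_a) = (78.3×10³)(6.3⁴)/(8·59.0³·7) = 10.725 N/mm
N_t = 8; L_s = 6.3·8 = 50.4 mm; δ_solid = L₀ − L_s = 67.2 − 50.4 = 16.8 mm
δ = F/k = 164/10.725 = 15.292 mm
δ < δ_solid → spring does not go solid

NO, δ = 15.3 mm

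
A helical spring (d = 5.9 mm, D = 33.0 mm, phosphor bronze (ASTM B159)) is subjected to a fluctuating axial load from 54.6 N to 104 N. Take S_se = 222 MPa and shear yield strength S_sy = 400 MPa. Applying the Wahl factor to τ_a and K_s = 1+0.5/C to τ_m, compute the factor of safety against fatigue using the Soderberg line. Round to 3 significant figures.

C = D/d = 33.0/5.9 = 5.5932; K_W = (4C−1)/(4C−4)+0.615/C = 1.2732; K_s = 1+0.5/C = 1.0894
F_a = (F_max−F_min)/2 = 24.7 N; F_m = (F_max+F_min)/2 = 79.3 N
τ_a = K_W·8F_aD/(πd³) = 1.2732 × 10.106 = 12.868 MPa
τ_m = K_s·8F_mD/(πd³) = 1.0894 × 32.447 = 35.347 MPa
Soderberg: 1/n_f = τ_a/S_se + τ_m/S_sy = 12.868/222 + 35.347/400 = 0.05796 + 0.08837 = 0.14633
n_f = 1/0.14633 = 6.834

6.83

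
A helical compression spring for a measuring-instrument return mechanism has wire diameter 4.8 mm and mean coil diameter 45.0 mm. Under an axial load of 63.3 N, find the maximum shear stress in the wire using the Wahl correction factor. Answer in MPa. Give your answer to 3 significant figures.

75.8 MPa

Spring index C = D/d = 45.0/4.8 = 9.3750
K_W = (4C−1)/(4C−4) + 0.615/C = 36.500/33.500 + 0.0656 = 1.1552
τ₀ = 8FD/(πd³) = 8·63.3·45.0/(π·4.8³) = 22788/347.44 = 65.589 MPa
τ_max = K·τ₀ = 1.1552 × 65.589 = 75.766 MPa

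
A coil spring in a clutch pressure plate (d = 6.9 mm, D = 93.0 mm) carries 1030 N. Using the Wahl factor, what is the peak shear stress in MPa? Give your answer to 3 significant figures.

821 MPa

Spring index C = D/d = 93.0/6.9 = 13.4783
K_W = (4C−1)/(4C−4) + 0.615/C = 52.913/49.913 + 0.0456 = 1.1057
τ₀ = 8FD/(πd³) = 8·1030·93.0/(π·6.9³) = 766320/1032 = 742.53 MPa
τ_max = K·τ₀ = 1.1057 × 742.53 = 821.04 MPa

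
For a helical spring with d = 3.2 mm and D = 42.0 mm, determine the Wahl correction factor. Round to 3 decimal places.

C = D/d = 42.0/3.2 = 13.1250
K_W = (4C−1)/(4C−4) + 0.615/C = 51.500/48.500 + 0.0469 = 1.1087

1.109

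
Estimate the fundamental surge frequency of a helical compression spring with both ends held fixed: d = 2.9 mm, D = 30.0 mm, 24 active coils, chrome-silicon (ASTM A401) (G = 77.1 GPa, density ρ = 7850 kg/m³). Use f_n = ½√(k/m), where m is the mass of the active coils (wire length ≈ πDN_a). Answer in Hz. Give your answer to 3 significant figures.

k = Gd⁴/(8D³N_a) = (77.1×10³)(2.9⁴)/(8·30.0³·24) = 1.0519 N/mm = 1051.9 N/m
Wire length L = πDN_a = π·30.0·24 = 2261.9 mm
m = ρ·(πd²/4)·L = 7850 × 6.6052×10⁻⁶ m² × 2.2619 m = 0.11728 kg
f_n = ½√(k/m) = 0.5·√(1051.9/0.11728) = 0.5·√(8969) = 47.352 Hz

47.4 Hz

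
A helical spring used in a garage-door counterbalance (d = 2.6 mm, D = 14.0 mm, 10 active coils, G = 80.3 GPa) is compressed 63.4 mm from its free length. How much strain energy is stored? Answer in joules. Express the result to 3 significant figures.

33.6 J

k = Gd⁴/(8D³N_a) = (80.3×10³)(2.6⁴)/(8·14.0³·10) = 16.716 N/mm
U = ½kδ² = 0.5 × 16.716 × 63.4² = 33596 N·mm = 33.596 J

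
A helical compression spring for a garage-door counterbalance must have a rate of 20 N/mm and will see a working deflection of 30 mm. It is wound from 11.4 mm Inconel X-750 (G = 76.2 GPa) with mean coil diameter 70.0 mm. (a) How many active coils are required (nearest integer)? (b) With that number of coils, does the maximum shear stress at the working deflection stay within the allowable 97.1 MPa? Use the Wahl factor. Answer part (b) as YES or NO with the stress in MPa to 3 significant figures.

(a) 23 coils; (b) YES, τ_max = 91.7 MPa

N_a = Gd⁴/(8D³k) = (76.2×10³)(11.4⁴)/(8·70.0³·20) = 23.45 → N_a = 23
Actual rate k = Gd⁴/(8D³·23) = 20.392 N/mm
Working load F = kδ = 20.392·30 = 611.76 N
C = 70.0/11.4 = 6.1404; K_W = (4C−1)/(4C−4)+0.615/C = 1.2461
τ_max = K_W·8FD/(πd³) = 1.2461·73.605 = 91.716 MPa
τ_max ≤ 97.1 MPa → acceptable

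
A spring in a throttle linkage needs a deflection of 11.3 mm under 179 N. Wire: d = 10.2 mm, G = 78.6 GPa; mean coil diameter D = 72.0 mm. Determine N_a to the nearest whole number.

18

Required rate k = F/δ = 179/11.3 = 15.841 N/mm
N_a = Gd⁴/(8D³k) = (78.6×10³ × 10.2⁴)/(8 × 72.0³ × 15.841)
    = 8.50792e+08 / 4.73001e+07 = 17.99 → 18 coils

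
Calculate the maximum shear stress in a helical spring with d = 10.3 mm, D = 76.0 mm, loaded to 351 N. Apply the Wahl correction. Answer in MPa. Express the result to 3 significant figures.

74.7 MPa

Spring index C = D/d = 76.0/10.3 = 7.3786
K_W = (4C−1)/(4C−4) + 0.615/C = 28.515/25.515 + 0.0833 = 1.2009
τ₀ = 8FD/(πd³) = 8·351·76.0/(π·10.3³) = 213408/3432.9 = 62.165 MPa
τ_max = K·τ₀ = 1.2009 × 62.165 = 74.656 MPa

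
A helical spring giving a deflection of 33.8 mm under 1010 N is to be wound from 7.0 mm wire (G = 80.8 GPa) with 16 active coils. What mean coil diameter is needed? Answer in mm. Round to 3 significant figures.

Required rate k = F/δ = 1010/33.8 = 29.882 N/mm
D = (Gd⁴/(8N_a·k))^(1/3) = (80.8×10³·7.0⁴/(8·16·29.882))^(1/3)
  = (50721.1)^(1/3) = 37.0166 mm

37.0 mm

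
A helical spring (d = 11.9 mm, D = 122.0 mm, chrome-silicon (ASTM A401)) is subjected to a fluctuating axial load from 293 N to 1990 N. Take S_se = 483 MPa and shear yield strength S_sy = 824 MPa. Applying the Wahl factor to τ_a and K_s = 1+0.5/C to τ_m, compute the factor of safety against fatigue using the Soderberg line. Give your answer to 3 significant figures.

1.57

C = D/d = 122.0/11.9 = 10.2521; K_W = (4C−1)/(4C−4)+0.615/C = 1.1411; K_s = 1+0.5/C = 1.0488
F_a = (F_max−F_min)/2 = 848.5 N; F_m = (F_max+F_min)/2 = 1141.5 N
τ_a = K_W·8F_aD/(πd³) = 1.1411 × 156.43 = 178.49 MPa
τ_m = K_s·8F_mD/(πd³) = 1.0488 × 210.44 = 220.71 MPa
Soderberg: 1/n_f = τ_a/S_se + τ_m/S_sy = 178.49/483 + 220.71/824 = 0.36955 + 0.26785 = 0.63739
n_f = 1/0.63739 = 1.569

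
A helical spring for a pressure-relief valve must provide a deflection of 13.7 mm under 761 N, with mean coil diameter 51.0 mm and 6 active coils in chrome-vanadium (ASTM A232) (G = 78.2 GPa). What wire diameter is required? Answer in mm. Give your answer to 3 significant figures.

8.20 mm

Required rate k = F/δ = 761/13.7 = 55.547 N/mm
d = (8D³N_a·k / G)^(1/4) = (8·51.0³·6·55.547 / (78.2×10³))^0.25
  = (4522.8)^0.25 = 8.2007 mm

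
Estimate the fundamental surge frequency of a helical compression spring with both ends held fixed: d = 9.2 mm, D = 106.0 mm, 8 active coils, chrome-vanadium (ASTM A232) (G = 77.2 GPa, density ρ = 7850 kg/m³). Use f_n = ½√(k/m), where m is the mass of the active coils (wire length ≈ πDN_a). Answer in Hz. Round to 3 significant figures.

36.1 Hz

k = Gd⁴/(8D³N_a) = (77.2×10³)(9.2⁴)/(8·106.0³·8) = 7.2556 N/mm = 7255.6 N/m
Wire length L = πDN_a = π·106.0·8 = 2664.1 mm
m = ρ·(πd²/4)·L = 7850 × 66.476×10⁻⁶ m² × 2.6641 m = 1.3902 kg
f_n = ½√(k/m) = 0.5·√(7255.6/1.3902) = 0.5·√(5219) = 36.121 Hz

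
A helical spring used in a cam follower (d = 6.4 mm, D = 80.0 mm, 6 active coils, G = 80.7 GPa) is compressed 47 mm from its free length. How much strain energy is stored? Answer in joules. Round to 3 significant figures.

k = Gd⁴/(8D³N_a) = (80.7×10³)(6.4⁴)/(8·80.0³·6) = 5.5091 N/mm
U = ½kδ² = 0.5 × 5.5091 × 47² = 6084.8 N·mm = 6.0848 J

6.08 J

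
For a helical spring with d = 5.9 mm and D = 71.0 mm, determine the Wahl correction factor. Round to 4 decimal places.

1.1191

C = D/d = 71.0/5.9 = 12.0339
K_W = (4C−1)/(4C−4) + 0.615/C = 47.136/44.136 + 0.0511 = 1.1191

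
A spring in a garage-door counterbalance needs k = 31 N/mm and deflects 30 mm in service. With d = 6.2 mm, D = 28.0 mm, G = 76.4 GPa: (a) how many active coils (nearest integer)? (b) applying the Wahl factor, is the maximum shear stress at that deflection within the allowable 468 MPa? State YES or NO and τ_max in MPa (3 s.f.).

(a) 21 coils; (b) YES, τ_max = 371 MPa

N_a = Gd⁴/(8D³k) = (76.4×10³)(6.2⁴)/(8·28.0³·31) = 20.74 → N_a = 21
Actual rate k = Gd⁴/(8D³·21) = 30.611 N/mm
Working load F = kδ = 30.611·30 = 918.33 N
C = 28.0/6.2 = 4.5161; K_W = (4C−1)/(4C−4)+0.615/C = 1.3495
τ_max = K_W·8FD/(πd³) = 1.3495·274.74 = 370.76 MPa
τ_max ≤ 468 MPa → acceptable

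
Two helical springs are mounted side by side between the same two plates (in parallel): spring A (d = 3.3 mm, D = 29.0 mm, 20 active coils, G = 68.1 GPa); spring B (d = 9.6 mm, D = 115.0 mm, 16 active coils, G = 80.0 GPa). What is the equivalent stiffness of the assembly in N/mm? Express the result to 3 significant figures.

5.56 N/mm

k_A = Gd⁴/(8D³N_a) = (68.1×10³)(3.3⁴)/(8·29.0³·20) = 2.0696 N/mm
k_B = Gd⁴/(8D³N_a) = (80.0×10³)(9.6⁴)/(8·115.0³·16) = 3.4904 N/mm
Parallel: k_eq = 2.0696 + 3.4904 = 5.56 N/mm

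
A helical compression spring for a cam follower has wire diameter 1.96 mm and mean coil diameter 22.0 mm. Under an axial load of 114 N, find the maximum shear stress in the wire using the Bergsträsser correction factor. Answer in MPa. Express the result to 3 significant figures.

Spring index C = D/d = 22.0/1.96 = 11.2245
K_B = (4C+2)/(4C−3) = 46.898/41.898 = 1.1193
τ₀ = 8FD/(πd³) = 8·114·22.0/(π·1.96³) = 20064/23.655 = 848.2 MPa
τ_max = K·τ₀ = 1.1193 × 848.2 = 949.42 MPa

949 MPa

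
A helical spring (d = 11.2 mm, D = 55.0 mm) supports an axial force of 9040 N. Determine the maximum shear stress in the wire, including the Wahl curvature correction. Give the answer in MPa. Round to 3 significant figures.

1190 MPa

Spring index C = D/d = 55.0/11.2 = 4.9107
K_W = (4C−1)/(4C−4) + 0.615/C = 18.643/15.643 + 0.1252 = 1.3170
τ₀ = 8FD/(πd³) = 8·9040·55.0/(π·11.2³) = 3.9776e+06/4413.7 = 901.19 MPa
τ_max = K·τ₀ = 1.3170 × 901.19 = 1186.9 MPa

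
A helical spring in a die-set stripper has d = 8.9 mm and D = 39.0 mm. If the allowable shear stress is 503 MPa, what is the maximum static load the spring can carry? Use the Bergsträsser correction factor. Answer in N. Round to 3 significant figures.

C = D/d = 39.0/8.9 = 4.3820
K_B = (4C+2)/(4C−3) = 19.528/14.528 = 1.3442
τ_max = K·8FD/(πd³) → F_max = τ_allow·πd³/(8DK)
F_max = 503·π·8.9³/(8·39.0·1.3442) = 1.114e+06/419.38 = 2656.3 N

2660 N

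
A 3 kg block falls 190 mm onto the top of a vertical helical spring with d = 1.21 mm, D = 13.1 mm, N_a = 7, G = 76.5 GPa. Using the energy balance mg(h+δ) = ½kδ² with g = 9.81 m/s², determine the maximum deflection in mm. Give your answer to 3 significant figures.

118 mm

k = Gd⁴/(8D³N_a) = (76.5×10³)(1.21⁴)/(8·13.1³·7) = 1.3026 N/mm
W = mg = 3 × 9.81 = 29.43 N
½kδ² − Wδ − Wh = 0 → δ = (W + √(W² + 2kWh))/k
δ = (29.43 + √(866.12 + 14567.2))/1.3026 = (29.43 + 124.23)/1.3026 = 117.97 mm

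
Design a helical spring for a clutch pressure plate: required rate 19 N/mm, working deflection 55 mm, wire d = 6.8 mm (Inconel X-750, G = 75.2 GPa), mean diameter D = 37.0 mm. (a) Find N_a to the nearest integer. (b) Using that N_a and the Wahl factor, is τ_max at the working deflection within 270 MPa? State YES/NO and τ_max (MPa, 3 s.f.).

(a) 21 coils; (b) NO, τ_max = 399 MPa

N_a = Gd⁴/(8D³k) = (75.2×10³)(6.8⁴)/(8·37.0³·19) = 20.88 → N_a = 21
Actual rate k = Gd⁴/(8D³·21) = 18.895 N/mm
Working load F = kδ = 18.895·55 = 1039.2 N
C = 37.0/6.8 = 5.4412; K_W = (4C−1)/(4C−4)+0.615/C = 1.2819
τ_max = K_W·8FD/(πd³) = 1.2819·311.4 = 399.18 MPa
τ_max > 270 MPa → exceeds allowable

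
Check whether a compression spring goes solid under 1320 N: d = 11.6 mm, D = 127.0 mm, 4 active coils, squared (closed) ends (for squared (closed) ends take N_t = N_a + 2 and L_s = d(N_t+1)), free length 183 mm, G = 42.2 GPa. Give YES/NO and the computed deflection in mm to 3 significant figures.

YES, δ = 113 mm

k = Gd⁴/(8D³N_a) = (42.2×10³)(11.6⁴)/(8·127.0³·4) = 11.657 N/mm
N_t = 6; L_s = 11.6·7 = 81.2 mm; δ_solid = L₀ − L_s = 183 − 81.2 = 101.8 mm
δ = F/k = 1320/11.657 = 113.24 mm
δ ≥ δ_solid → spring goes solid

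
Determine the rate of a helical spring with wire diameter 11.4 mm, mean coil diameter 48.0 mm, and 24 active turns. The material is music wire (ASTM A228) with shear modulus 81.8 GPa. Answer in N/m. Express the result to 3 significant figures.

65100 N/m

k = Gd⁴/(8D³N_a) = (81.8×10³ × 11.4⁴) / (8 × 48.0³ × 24)
  = 1.38157e+09 / 2.12337e+07 = 65.065 N/mm = 65065 N/m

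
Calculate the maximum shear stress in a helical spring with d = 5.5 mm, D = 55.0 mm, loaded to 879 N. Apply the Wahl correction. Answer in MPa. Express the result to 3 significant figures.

Spring index C = D/d = 55.0/5.5 = 10.0000
K_W = (4C−1)/(4C−4) + 0.615/C = 39.000/36.000 + 0.0615 = 1.1448
τ₀ = 8FD/(πd³) = 8·879·55.0/(π·5.5³) = 386760/522.68 = 739.95 MPa
τ_max = K·τ₀ = 1.1448 × 739.95 = 847.12 MPa

847 MPa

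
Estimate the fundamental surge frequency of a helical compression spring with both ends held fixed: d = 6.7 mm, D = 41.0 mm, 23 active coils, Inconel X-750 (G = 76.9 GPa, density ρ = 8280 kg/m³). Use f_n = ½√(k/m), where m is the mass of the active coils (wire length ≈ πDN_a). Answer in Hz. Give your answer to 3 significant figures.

59.4 Hz

k = Gd⁴/(8D³N_a) = (76.9×10³)(6.7⁴)/(8·41.0³·23) = 12.22 N/mm = 12220 N/m
Wire length L = πDN_a = π·41.0·23 = 2962.5 mm
m = ρ·(πd²/4)·L = 8280 × 35.257×10⁻⁶ m² × 2.9625 m = 0.86483 kg
f_n = ½√(k/m) = 0.5·√(12220/0.86483) = 0.5·√(14129) = 59.434 Hz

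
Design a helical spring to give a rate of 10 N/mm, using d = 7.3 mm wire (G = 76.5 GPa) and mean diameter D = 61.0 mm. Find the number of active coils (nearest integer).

N_a = Gd⁴/(8D³k) = (76.5×10³ × 7.3⁴)/(8 × 61.0³ × 10)
    = 2.17247e+08 / 1.81585e+07 = 11.96 → 12 coils

12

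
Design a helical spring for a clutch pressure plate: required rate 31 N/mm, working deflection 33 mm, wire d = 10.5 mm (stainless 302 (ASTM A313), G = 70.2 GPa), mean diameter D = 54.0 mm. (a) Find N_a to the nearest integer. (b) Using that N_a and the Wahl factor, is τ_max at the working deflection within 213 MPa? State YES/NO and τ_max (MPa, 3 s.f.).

N_a = Gd⁴/(8D³k) = (70.2×10³)(10.5⁴)/(8·54.0³·31) = 21.85 → N_a = 22
Actual rate k = Gd⁴/(8D³·22) = 30.789 N/mm
Working load F = kδ = 30.789·33 = 1016 N
C = 54.0/10.5 = 5.1429; K_W = (4C−1)/(4C−4)+0.615/C = 1.3006
τ_max = K_W·8FD/(πd³) = 1.3006·120.69 = 156.97 MPa
τ_max ≤ 213 MPa → acceptable

(a) 22 coils; (b) YES, τ_max = 157 MPa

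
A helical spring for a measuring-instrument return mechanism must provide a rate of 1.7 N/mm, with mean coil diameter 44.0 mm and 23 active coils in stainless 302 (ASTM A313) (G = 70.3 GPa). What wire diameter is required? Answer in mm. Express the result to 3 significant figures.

d = (8D³N_a·k / G)^(1/4) = (8·44.0³·23·1.7 / (70.3×10³))^0.25
  = (379.03)^0.25 = 4.4123 mm

4.41 mm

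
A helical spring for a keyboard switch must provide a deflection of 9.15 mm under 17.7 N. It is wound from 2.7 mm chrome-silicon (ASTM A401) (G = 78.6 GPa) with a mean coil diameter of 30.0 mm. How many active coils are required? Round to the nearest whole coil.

10

Required rate k = F/δ = 17.7/9.15 = 1.9344 N/mm
N_a = Gd⁴/(8D³k) = (78.6×10³ × 2.7⁴)/(8 × 30.0³ × 1.9344)
    = 4.17713e+06 / 417836 = 9.997 → 10 coils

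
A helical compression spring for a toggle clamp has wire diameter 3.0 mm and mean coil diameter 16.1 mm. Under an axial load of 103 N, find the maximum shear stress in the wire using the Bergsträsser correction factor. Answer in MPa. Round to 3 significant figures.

199 MPa

Spring index C = D/d = 16.1/3.0 = 5.3667
K_B = (4C+2)/(4C−3) = 23.467/18.467 = 1.2708
τ₀ = 8FD/(πd³) = 8·103·16.1/(π·3.0³) = 13266.4/84.823 = 156.4 MPa
τ_max = K·τ₀ = 1.2708 × 156.4 = 198.75 MPa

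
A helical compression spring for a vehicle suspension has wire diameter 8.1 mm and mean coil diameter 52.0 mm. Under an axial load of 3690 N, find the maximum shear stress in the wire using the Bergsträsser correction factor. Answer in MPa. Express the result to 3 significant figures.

1120 MPa

Spring index C = D/d = 52.0/8.1 = 6.4198
K_B = (4C+2)/(4C−3) = 27.679/22.679 = 1.2205
τ₀ = 8FD/(πd³) = 8·3690·52.0/(π·8.1³) = 1.53504e+06/1669.6 = 919.42 MPa
τ_max = K·τ₀ = 1.2205 × 919.42 = 1122.1 MPa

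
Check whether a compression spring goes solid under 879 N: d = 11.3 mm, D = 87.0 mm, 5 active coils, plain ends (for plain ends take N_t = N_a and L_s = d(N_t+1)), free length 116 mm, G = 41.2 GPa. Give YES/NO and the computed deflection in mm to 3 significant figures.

NO, δ = 34.5 mm

k = Gd⁴/(8D³N_a) = (41.2×10³)(11.3⁴)/(8·87.0³·5) = 25.503 N/mm
N_t = 5; L_s = 11.3·6 = 67.8 mm; δ_solid = L₀ − L_s = 116 − 67.8 = 48.2 mm
δ = F/k = 879/25.503 = 34.466 mm
δ < δ_solid → spring does not go solid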